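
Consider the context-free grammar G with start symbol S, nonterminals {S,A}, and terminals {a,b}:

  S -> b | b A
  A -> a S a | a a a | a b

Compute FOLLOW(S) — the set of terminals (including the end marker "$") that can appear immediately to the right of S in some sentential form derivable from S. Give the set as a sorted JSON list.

Compute FIRST by fixpoint:
iter 1:
  A via A→a S a: +{a}
  S via S→b: +{b}
  FIRST(S)={b}  FIRST(A)={a}
iter 2: — fixpoint
  FIRST(S)={b}  FIRST(A)={a}

FOLLOW iteration:
initialize: $ ∈ FOLLOW(S)
pass 1:
  A→a S a: FOLLOW(S) ⊇ FIRST(a) = {a}; new: +{a}
  S→b A: FOLLOW(A) ⊇ FOLLOW(S) ⊇ {$,a}; new: +{$,a}
  FOLLOW[S]={$,a}  FOLLOW[A]={$,a}
pass 2: (stable)
  FOLLOW[S]={$,a}  FOLLOW[A]={$,a}

FOLLOW(S) = ["$", "a"]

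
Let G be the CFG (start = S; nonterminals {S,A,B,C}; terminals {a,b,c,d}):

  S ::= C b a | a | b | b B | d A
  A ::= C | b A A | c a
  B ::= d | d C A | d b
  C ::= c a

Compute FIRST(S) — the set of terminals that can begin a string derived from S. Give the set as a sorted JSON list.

FIRST sets, iterate to fixpoint:
round 1:
  A via A→b A A: +{b}
  A via A→c a: +{c}
  B via B→d: +{d}
  C via C→c a: +{c}
  S via S→C b a: +{c}
  S via S→a: +{a}
  S via S→b: +{b}
  S via S→d A: +{d}
  S: {a,b,c,d}  A: {b,c}  B: {d}  C: {c}
round 2: — fixpoint
  S: {a,b,c,d}  A: {b,c}  B: {d}  C: {c}

FIRST(S) = ["a", "b", "c", "d"]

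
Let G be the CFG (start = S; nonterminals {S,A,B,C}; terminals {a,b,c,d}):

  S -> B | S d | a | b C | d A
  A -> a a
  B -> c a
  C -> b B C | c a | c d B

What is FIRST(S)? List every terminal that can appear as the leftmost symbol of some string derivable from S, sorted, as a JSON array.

Compute FIRST by fixpoint:
pass 1:
  A via A→a a: +{a}
  B via B→c a: +{c}
  C via C→b B C: +{b}
  C via C→c a: +{c}
  S via S→B: +{c}
  S via S→a: +{a}
  S via S→b C: +{b}
  S via S→d A: +{d}
  S: {a,b,c,d}  A: {a}  B: {c}  C: {b,c}
pass 2: (no change)
  S: {a,b,c,d}  A: {a}  B: {c}  C: {b,c}

FIRST(S) = ["a", "b", "c", "d"]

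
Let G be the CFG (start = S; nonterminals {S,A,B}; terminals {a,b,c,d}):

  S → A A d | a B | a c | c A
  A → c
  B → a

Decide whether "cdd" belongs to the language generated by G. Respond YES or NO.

CNF form of G:
  S -> A X3 | T1 B | T1 T2 | T2 A
  A -> c
  B -> a
  T0 -> d
  T1 -> a
  T2 -> c
  X3 -> A T0

Fill CYK table bottom-up:
  [0..0]={A,T2}  "c"  orig:{A}
  [1..1]={T0}  "d"  orig:{}
  [2..2]={T0}  "d"  orig:{}
  [0..1]={X3}  "cd"  orig:{}
  [1..2]=∅  "dd"
  [0..2]=∅  "cdd"

S ∉ T[0,2] ⇒ NO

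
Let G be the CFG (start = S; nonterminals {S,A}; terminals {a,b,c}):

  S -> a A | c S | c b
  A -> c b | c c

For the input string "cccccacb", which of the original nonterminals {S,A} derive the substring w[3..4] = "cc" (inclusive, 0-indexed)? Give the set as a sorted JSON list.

Convert to CNF:
  S -> T0 S | T0 T1 | T2 A
  A -> T0 T0 | T0 T1
  T0 -> c
  T1 -> b
  T2 -> a

Fill CYK table bottom-up (cells [i..j] with 3 ≤ i ≤ j ≤ 4 only):
  T[3,3] 'c' = {T0}  orig:{}
  T[4,4] 'c' = {T0}  orig:{}
  T[3,4] 'cc' = {A}

Original NTs in T[3,4] deriving "cc": ["A"]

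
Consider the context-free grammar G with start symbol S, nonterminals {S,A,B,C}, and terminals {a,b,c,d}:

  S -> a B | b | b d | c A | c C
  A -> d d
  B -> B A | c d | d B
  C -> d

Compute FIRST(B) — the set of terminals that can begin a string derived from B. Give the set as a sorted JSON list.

FIRST sets, iterate to fixpoint:
iter 1:
  A via A→d d: +{d}
  B via B→c d: +{c}
  B via B→d B: +{d}
  C via C→d: +{d}
  S via S→a B: +{a}
  S via S→b: +{b}
  S via S→c A: +{c}
  FIRST[S]={a,b,c}  FIRST[A]={d}  FIRST[B]={c,d}  FIRST[C]={d}
iter 2: (no change)
  FIRST[S]={a,b,c}  FIRST[A]={d}  FIRST[B]={c,d}  FIRST[C]={d}

FIRST(B) = ["c", "d"]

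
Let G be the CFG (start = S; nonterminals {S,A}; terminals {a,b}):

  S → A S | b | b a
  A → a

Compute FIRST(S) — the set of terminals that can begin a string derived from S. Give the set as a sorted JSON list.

FIRST iteration:
pass 1:
  A via A→a: +{a}
  S via S→A S: +{a}
  S via S→b: +{b}
  FIRST(S)={a,b}  FIRST(A)={a}
pass 2: (stable)
  FIRST(S)={a,b}  FIRST(A)={a}

FIRST(S) = ["a", "b"]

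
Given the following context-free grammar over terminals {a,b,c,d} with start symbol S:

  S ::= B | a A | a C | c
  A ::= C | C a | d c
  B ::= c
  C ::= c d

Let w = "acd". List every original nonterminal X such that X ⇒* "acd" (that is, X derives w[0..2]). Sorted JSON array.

Convert to CNF:
  S -> T0 A | T0 C | c
  A -> C T0 | T1 T2 | T2 T1
  B -> c
  C -> T1 T2
  T0 -> a
  T1 -> c
  T2 -> d

CYK fill, restricted to cells inside w[0..2]:
  T[0,0] 'a' = {T0}  orig:{}
  T[1,1] 'c' = {B,S,T1}  orig:{B,S}
  T[2,2] 'd' = {T2}  orig:{}
  T[0,1] 'ac' = ∅
  T[1,2] 'cd' = {A,C}
  T[0,2] 'acd' = {S}

Original NTs in T[0,2] deriving "acd": ["S"]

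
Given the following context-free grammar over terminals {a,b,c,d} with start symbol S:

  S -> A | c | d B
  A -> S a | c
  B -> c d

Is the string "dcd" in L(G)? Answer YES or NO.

Convert to CNF:
  S -> S T0 | T2 B | c
  A -> S T0 | c
  B -> T1 T2
  T0 -> a
  T1 -> c
  T2 -> d

CYK fill:
  cell(0,0) d: {T2}  orig:{}
  cell(1,1) c: {A,S,T1}  orig:{A,S}
  cell(2,2) d: {T2}  orig:{}
  cell(0,1) dc: ∅
  cell(1,2) cd: {B}
  cell(0,2) dcd: {S}

S ∈ T[0,2] ⇒ YES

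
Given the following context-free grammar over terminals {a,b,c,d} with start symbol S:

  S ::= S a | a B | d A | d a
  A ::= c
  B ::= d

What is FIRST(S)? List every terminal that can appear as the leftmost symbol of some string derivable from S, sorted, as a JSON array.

FIRST sets, iterate to fixpoint:
[1]
  A via A→c: +{c}
  B via B→d: +{d}
  S via S→a B: +{a}
  S via S→d A: +{d}
  FIRST(S)={a,d}  FIRST(A)={c}  FIRST(B)={d}
[2] — fixpoint
  FIRST(S)={a,d}  FIRST(A)={c}  FIRST(B)={d}

FIRST(S) = ["a", "d"]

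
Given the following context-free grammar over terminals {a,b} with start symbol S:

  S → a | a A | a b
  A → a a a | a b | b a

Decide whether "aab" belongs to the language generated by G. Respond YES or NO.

Convert to CNF:
  S -> T0 A | T0 T1 | a
  A -> T0 T1 | T0 X2 | T1 T0
  T0 -> a
  T1 -> b
  X2 -> T0 T0

Fill CYK table bottom-up:
  cell(0,0) a: {S,T0}  orig:{S}
  cell(1,1) a: {S,T0}  orig:{S}
  cell(2,2) b: {T1}  orig:{}
  cell(0,1) aa: {X2}  orig:{}
  cell(1,2) ab: {A,S}
  cell(0,2) aab: {S}

S ∈ T[0,2] ⇒ YES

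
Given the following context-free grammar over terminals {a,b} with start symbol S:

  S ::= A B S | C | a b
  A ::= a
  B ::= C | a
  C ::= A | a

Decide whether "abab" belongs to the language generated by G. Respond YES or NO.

CNF form of G:
  S -> A X2 | T0 T1 | a
  A -> a
  B -> a
  C -> a
  T0 -> a
  T1 -> b
  X2 -> B S

CYK fill:
  cell(0,0) a: {A,B,C,S,T0}  orig:{A,B,C,S}
  cell(1,1) b: {T1}  orig:{}
  cell(2,2) a: {A,B,C,S,T0}  orig:{A,B,C,S}
  cell(3,3) b: {T1}  orig:{}
  cell(0,1) ab: {S}
  cell(1,2) ba: ∅
  cell(2,3) ab: {S}
  cell(0,2) aba: ∅
  cell(1,3) bab: ∅
  cell(0,3) abab: ∅

S ∉ T[0,3] ⇒ NO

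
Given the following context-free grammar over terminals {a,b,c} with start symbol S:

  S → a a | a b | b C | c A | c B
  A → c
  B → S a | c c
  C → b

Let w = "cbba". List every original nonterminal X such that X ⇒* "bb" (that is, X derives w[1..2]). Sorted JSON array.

CNF form of G:
  S -> T0 T0 | T0 T2 | T1 A | T1 B | T2 C
  A -> c
  B -> S T0 | T1 T1
  C -> b
  T0 -> a
  T1 -> c
  T2 -> b

CYK table (by increasing span) — only the sub-triangle for w[1..2]:
  [1..1]={C,T2}  "b"  orig:{C}
  [2..2]={C,T2}  "b"  orig:{C}
  [1..2]={S}  "bb"

Original NTs in T[1,2] deriving "bb": ["S"]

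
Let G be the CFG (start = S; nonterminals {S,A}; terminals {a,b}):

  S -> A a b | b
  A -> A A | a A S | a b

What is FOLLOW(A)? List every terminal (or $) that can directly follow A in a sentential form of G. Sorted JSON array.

Compute FIRST by fixpoint:
pass 1:
  A via A→a A S: +{a}
  S via S→A a b: +{a}
  S via S→b: +{b}
  FIRST(S)={a,b}  FIRST(A)={a}
pass 2: done
  FIRST(S)={a,b}  FIRST(A)={a}

Compute FOLLOW by fixpoint:
FOLLOW(S) := {$}
pass 1:
  A→A A: FOLLOW(A) ⊇ FIRST(A) = {a}; new: +{a}
  A→a A S: FOLLOW(A) ⊇ FIRST(S) = {a,b}; new: +{b}
  A→a A S: FOLLOW(S) ⊇ FOLLOW(A) ⊇ {a,b}; new: +{a,b}
  S: {$,a,b}  A: {a,b}
pass 2: — fixpoint
  S: {$,a,b}  A: {a,b}

FOLLOW(A) = ["a", "b"]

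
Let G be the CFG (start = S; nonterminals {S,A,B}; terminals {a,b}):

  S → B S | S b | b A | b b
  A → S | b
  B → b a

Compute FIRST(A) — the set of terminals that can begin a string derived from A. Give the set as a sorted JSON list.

Compute FIRST by fixpoint:
round 1:
  A via A→b: +{b}
  B via B→b a: +{b}
  S via S→B S: +{b}
  FIRST(S)={b}  FIRST(A)={b}  FIRST(B)={b}
round 2: (no change)
  FIRST(S)={b}  FIRST(A)={b}  FIRST(B)={b}

FIRST(A) = ["b"]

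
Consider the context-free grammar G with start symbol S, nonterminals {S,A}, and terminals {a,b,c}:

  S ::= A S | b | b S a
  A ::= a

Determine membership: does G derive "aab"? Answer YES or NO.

CNF form of G:
  S -> A S | T0 X2 | b
  A -> a
  T0 -> b
  T1 -> a
  X2 -> S T1

CYK fill:
  cell(0,0) a: {A,T1}  orig:{A}
  cell(1,1) a: {A,T1}  orig:{A}
  cell(2,2) b: {S,T0}  orig:{S}
  cell(0,1) aa: ∅
  cell(1,2) ab: {S}
  cell(0,2) aab: {S}

S ∈ T[0,2] ⇒ YES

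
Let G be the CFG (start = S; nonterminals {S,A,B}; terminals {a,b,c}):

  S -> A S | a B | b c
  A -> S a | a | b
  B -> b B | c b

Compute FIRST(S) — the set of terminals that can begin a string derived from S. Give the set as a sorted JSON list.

FIRST iteration:
pass 1:
  A via A→a: +{a}
  A via A→b: +{b}
  B via B→b B: +{b}
  B via B→c b: +{c}
  S via S→A S: +{a,b}
  S: {a,b}  A: {a,b}  B: {b,c}
pass 2: (no change)
  S: {a,b}  A: {a,b}  B: {b,c}

FIRST(S) = ["a", "b"]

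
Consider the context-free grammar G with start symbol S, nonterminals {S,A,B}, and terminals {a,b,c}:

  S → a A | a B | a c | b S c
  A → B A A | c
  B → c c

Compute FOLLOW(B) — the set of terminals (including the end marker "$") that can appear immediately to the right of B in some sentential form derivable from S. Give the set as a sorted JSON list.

Compute FIRST by fixpoint:
pass 1:
  A via A→c: +{c}
  B via B→c c: +{c}
  S via S→a A: +{a}
  S via S→b S c: +{b}
  FIRST(S)={a,b}  FIRST(A)={c}  FIRST(B)={c}
pass 2: — fixpoint
  FIRST(S)={a,b}  FIRST(A)={c}  FIRST(B)={c}

FOLLOW sets:
initialize: $ ∈ FOLLOW(S)
[1]
  A→B A A: FOLLOW(B) ⊇ FIRST(A) = {c}; new: +{c}
  A→B A A: FOLLOW(A) ⊇ FIRST(A) = {c}; new: +{c}
  S→a A: FOLLOW(A) ⊇ FOLLOW(S) ⊇ {$}; new: +{$}
  S→a B: FOLLOW(B) ⊇ FOLLOW(S) ⊇ {$}; new: +{$}
  S→b S c: FOLLOW(S) ⊇ FIRST(c) = {c}; new: +{c}
  FOLLOW(S)={$,c}  FOLLOW(A)={$,c}  FOLLOW(B)={$,c}
[2] done
  FOLLOW(S)={$,c}  FOLLOW(A)={$,c}  FOLLOW(B)={$,c}

FOLLOW(B) = ["$", "c"]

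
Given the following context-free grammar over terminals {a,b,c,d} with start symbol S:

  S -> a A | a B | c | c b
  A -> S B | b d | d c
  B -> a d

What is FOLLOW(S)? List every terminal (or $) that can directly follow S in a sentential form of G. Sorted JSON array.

FIRST sets, iterate to fixpoint:
pass 1:
  A via A→b d: +{b}
  A via A→d c: +{d}
  B via B→a d: +{a}
  S via S→a A: +{a}
  S via S→c: +{c}
  S: {a,c}  A: {b,d}  B: {a}
pass 2:
  A via A→S B: +{a,c}
  S: {a,c}  A: {a,b,c,d}  B: {a}
pass 3: done
  S: {a,c}  A: {a,b,c,d}  B: {a}

Compute FOLLOW by fixpoint:
seed FOLLOW(S) with $
iter 1:
  A→S B: FOLLOW(S) ⊇ FIRST(B) = {a}; new: +{a}
  S→a A: FOLLOW(A) ⊇ FOLLOW(S) ⊇ {$,a}; new: +{$,a}
  S→a B: FOLLOW(B) ⊇ FOLLOW(S) ⊇ {$,a}; new: +{$,a}
  FOLLOW[S]={$,a}  FOLLOW[A]={$,a}  FOLLOW[B]={$,a}
iter 2: (stable)
  FOLLOW[S]={$,a}  FOLLOW[A]={$,a}  FOLLOW[B]={$,a}

FOLLOW(S) = ["$", "a"]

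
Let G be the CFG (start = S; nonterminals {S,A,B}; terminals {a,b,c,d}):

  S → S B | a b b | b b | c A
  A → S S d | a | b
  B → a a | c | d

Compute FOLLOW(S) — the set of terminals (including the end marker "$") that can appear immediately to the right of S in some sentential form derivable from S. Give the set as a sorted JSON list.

FIRST iteration:
iter 1:
  A via A→a: +{a}
  A via A→b: +{b}
  B via B→a a: +{a}
  B via B→c: +{c}
  B via B→d: +{d}
  S via S→a b b: +{a}
  S via S→b b: +{b}
  S via S→c A: +{c}
  S: {a,b,c}  A: {a,b}  B: {a,c,d}
iter 2:
  A via A→S S d: +{c}
  S: {a,b,c}  A: {a,b,c}  B: {a,c,d}
iter 3: done
  S: {a,b,c}  A: {a,b,c}  B: {a,c,d}

FOLLOW iteration:
initialize: $ ∈ FOLLOW(S)
[1]
  A→S S d: FOLLOW(S) ⊇ FIRST(S) = {a,b,c}; new: +{a,b,c}
  A→S S d: FOLLOW(S) ⊇ FIRST(d) = {d}; new: +{d}
  S→S B: FOLLOW(B) ⊇ FOLLOW(S) ⊇ {$,a,b,c,d}; new: +{$,a,b,c,d}
  S→c A: FOLLOW(A) ⊇ FOLLOW(S) ⊇ {$,a,b,c,d}; new: +{$,a,b,c,d}
  S: {$,a,b,c,d}  A: {$,a,b,c,d}  B: {$,a,b,c,d}
[2] (no change)
  S: {$,a,b,c,d}  A: {$,a,b,c,d}  B: {$,a,b,c,d}

FOLLOW(S) = ["$", "a", "b", "c", "d"]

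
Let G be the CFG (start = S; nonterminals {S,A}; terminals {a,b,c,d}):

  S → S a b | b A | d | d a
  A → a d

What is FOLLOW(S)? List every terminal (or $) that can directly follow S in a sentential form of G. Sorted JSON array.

FIRST iteration:
round 1:
  A via A→a d: +{a}
  S via S→b A: +{b}
  S via S→d: +{d}
  S: {b,d}  A: {a}
round 2: done
  S: {b,d}  A: {a}

FOLLOW sets:
seed FOLLOW(S) with $
[1]
  S→S a b: FOLLOW(S) ⊇ FIRST(a) = {a}; new: +{a}
  S→b A: FOLLOW(A) ⊇ FOLLOW(S) ⊇ {$,a}; new: +{$,a}
  FOLLOW(S)={$,a}  FOLLOW(A)={$,a}
[2] — fixpoint
  FOLLOW(S)={$,a}  FOLLOW(A)={$,a}

FOLLOW(S) = ["$", "a"]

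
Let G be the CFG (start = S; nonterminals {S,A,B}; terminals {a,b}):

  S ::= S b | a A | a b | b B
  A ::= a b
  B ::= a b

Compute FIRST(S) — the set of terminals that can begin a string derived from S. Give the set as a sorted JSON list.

FIRST sets, iterate to fixpoint:
round 1:
  A via A→a b: +{a}
  B via B→a b: +{a}
  S via S→a A: +{a}
  S via S→b B: +{b}
  FIRST[S]={a,b}  FIRST[A]={a}  FIRST[B]={a}
round 2: (stable)
  FIRST[S]={a,b}  FIRST[A]={a}  FIRST[B]={a}

FIRST(S) = ["a", "b"]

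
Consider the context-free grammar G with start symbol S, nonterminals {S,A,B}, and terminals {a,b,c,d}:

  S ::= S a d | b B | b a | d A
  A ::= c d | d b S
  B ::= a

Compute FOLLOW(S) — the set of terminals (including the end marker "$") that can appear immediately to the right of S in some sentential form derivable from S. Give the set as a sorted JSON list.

FIRST sets, iterate to fixpoint:
pass 1:
  A via A→c d: +{c}
  A via A→d b S: +{d}
  B via B→a: +{a}
  S via S→b B: +{b}
  S via S→d A: +{d}
  FIRST[S]={b,d}  FIRST[A]={c,d}  FIRST[B]={a}
pass 2: (stable)
  FIRST[S]={b,d}  FIRST[A]={c,d}  FIRST[B]={a}

Compute FOLLOW by fixpoint:
seed FOLLOW(S) with $
round 1:
  S→S a d: FOLLOW(S) ⊇ FIRST(a) = {a}; new: +{a}
  S→b B: FOLLOW(B) ⊇ FOLLOW(S) ⊇ {$,a}; new: +{$,a}
  S→d A: FOLLOW(A) ⊇ FOLLOW(S) ⊇ {$,a}; new: +{$,a}
  S: {$,a}  A: {$,a}  B: {$,a}
round 2: (no change)
  S: {$,a}  A: {$,a}  B: {$,a}

FOLLOW(S) = ["$", "a"]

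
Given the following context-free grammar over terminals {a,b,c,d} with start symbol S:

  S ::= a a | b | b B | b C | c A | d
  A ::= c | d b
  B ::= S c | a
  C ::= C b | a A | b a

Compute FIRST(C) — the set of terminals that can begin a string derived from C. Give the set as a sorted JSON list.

FIRST sets, iterate to fixpoint:
iter 1:
  A via A→c: +{c}
  A via A→d b: +{d}
  B via B→a: +{a}
  C via C→a A: +{a}
  C via C→b a: +{b}
  S via S→a a: +{a}
  S via S→b: +{b}
  S via S→c A: +{c}
  S via S→d: +{d}
  S: {a,b,c,d}  A: {c,d}  B: {a}  C: {a,b}
iter 2:
  B via B→S c: +{b,c,d}
  S: {a,b,c,d}  A: {c,d}  B: {a,b,c,d}  C: {a,b}
iter 3: (stable)
  S: {a,b,c,d}  A: {c,d}  B: {a,b,c,d}  C: {a,b}

FIRST(C) = ["a", "b"]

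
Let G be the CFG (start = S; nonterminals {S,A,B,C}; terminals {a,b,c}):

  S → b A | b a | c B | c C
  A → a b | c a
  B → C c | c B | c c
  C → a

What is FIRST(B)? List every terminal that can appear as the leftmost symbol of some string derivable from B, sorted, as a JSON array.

FIRST iteration:
pass 1:
  A via A→a b: +{a}
  A via A→c a: +{c}
  B via B→c B: +{c}
  C via C→a: +{a}
  S via S→b A: +{b}
  S via S→c B: +{c}
  FIRST(S)={b,c}  FIRST(A)={a,c}  FIRST(B)={c}  FIRST(C)={a}
pass 2:
  B via B→C c: +{a}
  FIRST(S)={b,c}  FIRST(A)={a,c}  FIRST(B)={a,c}  FIRST(C)={a}
pass 3: (stable)
  FIRST(S)={b,c}  FIRST(A)={a,c}  FIRST(B)={a,c}  FIRST(C)={a}

FIRST(B) = ["a", "c"]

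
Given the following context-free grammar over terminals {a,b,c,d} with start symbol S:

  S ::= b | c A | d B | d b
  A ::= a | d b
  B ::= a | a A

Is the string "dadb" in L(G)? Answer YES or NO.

Convert to CNF:
  S -> T0 B | T0 T1 | T3 A | b
  A -> T0 T1 | a
  B -> T2 A | a
  T0 -> d
  T1 -> b
  T2 -> a
  T3 -> c

CYK table (by increasing span):
  T[0,0] 'd' = {T0}  orig:{}
  T[1,1] 'a' = {A,B,T2}  orig:{A,B}
  T[2,2] 'd' = {T0}  orig:{}
  T[3,3] 'b' = {S,T1}  orig:{S}
  T[0,1] 'da' = {S}
  T[1,2] 'ad' = ∅
  T[2,3] 'db' = {A,S}
  T[0,2] 'dad' = ∅
  T[1,3] 'adb' = {B}
  T[0,3] 'dadb' = {S}

S ∈ T[0,3] ⇒ YES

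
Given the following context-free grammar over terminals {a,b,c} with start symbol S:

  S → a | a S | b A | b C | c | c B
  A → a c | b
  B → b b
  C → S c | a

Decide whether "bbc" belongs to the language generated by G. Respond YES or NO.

CNF form of G:
  S -> T0 S | T1 B | T2 A | T2 C | a | c
  A -> T0 T1 | b
  B -> T2 T2
  C -> S T1 | a
  T0 -> a
  T1 -> c
  T2 -> b

Fill CYK table bottom-up:
  T[0,0] 'b' = {A,T2}  orig:{A}
  T[1,1] 'b' = {A,T2}  orig:{A}
  T[2,2] 'c' = {S,T1}  orig:{S}
  T[0,1] 'bb' = {B,S}
  T[1,2] 'bc' = ∅
  T[0,2] 'bbc' = {C}

S ∉ T[0,2] ⇒ NO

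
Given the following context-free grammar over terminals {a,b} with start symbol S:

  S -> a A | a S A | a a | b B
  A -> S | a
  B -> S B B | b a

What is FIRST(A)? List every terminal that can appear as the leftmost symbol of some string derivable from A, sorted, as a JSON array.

FIRST sets, iterate to fixpoint:
iter 1:
  A via A→a: +{a}
  B via B→b a: +{b}
  S via S→a A: +{a}
  S via S→b B: +{b}
  FIRST[S]={a,b}  FIRST[A]={a}  FIRST[B]={b}
iter 2:
  A via A→S: +{b}
  B via B→S B B: +{a}
  FIRST[S]={a,b}  FIRST[A]={a,b}  FIRST[B]={a,b}
iter 3: (stable)
  FIRST[S]={a,b}  FIRST[A]={a,b}  FIRST[B]={a,b}

FIRST(A) = ["a", "b"]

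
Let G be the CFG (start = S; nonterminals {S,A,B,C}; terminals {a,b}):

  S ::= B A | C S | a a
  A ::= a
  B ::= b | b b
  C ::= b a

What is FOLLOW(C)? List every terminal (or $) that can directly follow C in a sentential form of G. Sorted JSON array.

FIRST sets, iterate to fixpoint:
iter 1:
  A via A→a: +{a}
  B via B→b: +{b}
  C via C→b a: +{b}
  S via S→B A: +{b}
  S via S→a a: +{a}
  S: {a,b}  A: {a}  B: {b}  C: {b}
iter 2: (no change)
  S: {a,b}  A: {a}  B: {b}  C: {b}

FOLLOW iteration:
seed FOLLOW(S) with $
iter 1:
  S→B A: FOLLOW(B) ⊇ FIRST(A) = {a}; new: +{a}
  S→B A: FOLLOW(A) ⊇ FOLLOW(S) ⊇ {$}; new: +{$}
  S→C S: FOLLOW(C) ⊇ FIRST(S) = {a,b}; new: +{a,b}
  FOLLOW[S]={$}  FOLLOW[A]={$}  FOLLOW[B]={a}  FOLLOW[C]={a,b}
iter 2: done
  FOLLOW[S]={$}  FOLLOW[A]={$}  FOLLOW[B]={a}  FOLLOW[C]={a,b}

FOLLOW(C) = ["a", "b"]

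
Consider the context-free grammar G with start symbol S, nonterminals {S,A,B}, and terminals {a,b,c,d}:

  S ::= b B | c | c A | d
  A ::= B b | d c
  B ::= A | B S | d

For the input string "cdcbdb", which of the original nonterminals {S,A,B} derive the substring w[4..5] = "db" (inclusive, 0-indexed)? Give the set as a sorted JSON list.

CNF form of G:
  S -> T0 B | T2 A | c | d
  A -> B T0 | T1 T2
  B -> B S | B T0 | T1 T2 | d
  T0 -> b
  T1 -> d
  T2 -> c

CYK table (by increasing span), restricted to cells inside w[4..5]:
  [4..4]={B,S,T1}  "d"  orig:{B,S}
  [5..5]={T0}  "b"  orig:{}
  [4..5]={A,B}  "db"

Original NTs in T[4,5] deriving "db": ["A", "B"]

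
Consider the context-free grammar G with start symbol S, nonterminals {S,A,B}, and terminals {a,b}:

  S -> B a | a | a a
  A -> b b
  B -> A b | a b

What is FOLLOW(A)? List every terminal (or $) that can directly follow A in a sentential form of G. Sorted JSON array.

Compute FIRST by fixpoint:
[1]
  A via A→b b: +{b}
  B via B→A b: +{b}
  B via B→a b: +{a}
  S via S→B a: +{a,b}
  FIRST[S]={a,b}  FIRST[A]={b}  FIRST[B]={a,b}
[2] (stable)
  FIRST[S]={a,b}  FIRST[A]={b}  FIRST[B]={a,b}

FOLLOW sets:
initialize: $ ∈ FOLLOW(S)
pass 1:
  B→A b: FOLLOW(A) ⊇ FIRST(b) = {b}; new: +{b}
  S→B a: FOLLOW(B) ⊇ FIRST(a) = {a}; new: +{a}
  S: {$}  A: {b}  B: {a}
pass 2: (stable)
  S: {$}  A: {b}  B: {a}

FOLLOW(A) = ["b"]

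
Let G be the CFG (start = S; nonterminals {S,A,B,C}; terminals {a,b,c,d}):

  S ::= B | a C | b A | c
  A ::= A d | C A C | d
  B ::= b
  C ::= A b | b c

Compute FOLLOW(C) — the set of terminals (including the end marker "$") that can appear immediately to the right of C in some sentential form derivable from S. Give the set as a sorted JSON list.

Compute FIRST by fixpoint:
round 1:
  A via A→d: +{d}
  B via B→b: +{b}
  C via C→A b: +{d}
  C via C→b c: +{b}
  S via S→B: +{b}
  S via S→a C: +{a}
  S via S→c: +{c}
  FIRST(S)={a,b,c}  FIRST(A)={d}  FIRST(B)={b}  FIRST(C)={b,d}
round 2:
  A via A→C A C: +{b}
  FIRST(S)={a,b,c}  FIRST(A)={b,d}  FIRST(B)={b}  FIRST(C)={b,d}
round 3: — fixpoint
  FIRST(S)={a,b,c}  FIRST(A)={b,d}  FIRST(B)={b}  FIRST(C)={b,d}

FOLLOW sets:
FOLLOW(S) := {$}
iter 1:
  A→A d: FOLLOW(A) ⊇ FIRST(d) = {d}; new: +{d}
  A→C A C: FOLLOW(C) ⊇ FIRST(A) = {b,d}; new: +{b,d}
  A→C A C: FOLLOW(A) ⊇ FIRST(C) = {b,d}; new: +{b}
  S→B: FOLLOW(B) ⊇ FOLLOW(S) ⊇ {$}; new: +{$}
  S→a C: FOLLOW(C) ⊇ FOLLOW(S) ⊇ {$}; new: +{$}
  S→b A: FOLLOW(A) ⊇ FOLLOW(S) ⊇ {$}; new: +{$}
  FOLLOW[S]={$}  FOLLOW[A]={$,b,d}  FOLLOW[B]={$}  FOLLOW[C]={$,b,d}
iter 2: done
  FOLLOW[S]={$}  FOLLOW[A]={$,b,d}  FOLLOW[B]={$}  FOLLOW[C]={$,b,d}

FOLLOW(C) = ["$", "b", "d"]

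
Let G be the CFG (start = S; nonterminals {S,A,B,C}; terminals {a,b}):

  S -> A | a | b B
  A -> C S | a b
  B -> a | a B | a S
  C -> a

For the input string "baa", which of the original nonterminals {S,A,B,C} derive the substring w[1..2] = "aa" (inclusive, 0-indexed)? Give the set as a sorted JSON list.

Convert to CNF:
  S -> C S | T0 T1 | T1 B | a
  A -> C S | T0 T1
  B -> T0 B | T0 S | a
  C -> a
  T0 -> a
  T1 -> b

Fill CYK table bottom-up — only the sub-triangle for w[1..2]:
  [1..1]={B,C,S,T0}  "a"  orig:{B,C,S}
  [2..2]={B,C,S,T0}  "a"  orig:{B,C,S}
  [1..2]={A,B,S}  "aa"

Original NTs in T[1,2] deriving "aa": ["A", "B", "S"]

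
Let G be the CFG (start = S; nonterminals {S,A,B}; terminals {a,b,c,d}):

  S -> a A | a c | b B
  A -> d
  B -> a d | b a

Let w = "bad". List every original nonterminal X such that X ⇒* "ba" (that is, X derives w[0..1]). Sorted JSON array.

Convert to CNF:
  S -> T0 A | T0 T3 | T2 B
  A -> d
  B -> T0 T1 | T2 T0
  T0 -> a
  T1 -> d
  T2 -> b
  T3 -> c

Fill CYK table bottom-up (cells [i..j] with 0 ≤ i ≤ j ≤ 1 only):
  cell(0,0) b: {T2}  orig:{}
  cell(1,1) a: {T0}  orig:{}
  cell(0,1) ba: {B}

Original NTs in T[0,1] deriving "ba": ["B"]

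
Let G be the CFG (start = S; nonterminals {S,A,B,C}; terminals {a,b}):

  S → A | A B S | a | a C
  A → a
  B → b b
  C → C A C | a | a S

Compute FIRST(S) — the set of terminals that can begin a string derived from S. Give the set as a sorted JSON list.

Compute FIRST by fixpoint:
round 1:
  A via A→a: +{a}
  B via B→b b: +{b}
  C via C→a: +{a}
  S via S→A: +{a}
  S: {a}  A: {a}  B: {b}  C: {a}
round 2: — fixpoint
  S: {a}  A: {a}  B: {b}  C: {a}

FIRST(S) = ["a"]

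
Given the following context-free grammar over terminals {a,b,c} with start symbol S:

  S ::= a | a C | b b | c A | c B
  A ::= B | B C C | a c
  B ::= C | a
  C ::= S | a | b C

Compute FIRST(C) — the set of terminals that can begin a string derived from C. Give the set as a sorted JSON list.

FIRST sets, iterate to fixpoint:
pass 1:
  A via A→a c: +{a}
  B via B→a: +{a}
  C via C→a: +{a}
  C via C→b C: +{b}
  S via S→a: +{a}
  S via S→b b: +{b}
  S via S→c A: +{c}
  FIRST[S]={a,b,c}  FIRST[A]={a}  FIRST[B]={a}  FIRST[C]={a,b}
pass 2:
  B via B→C: +{b}
  C via C→S: +{c}
  FIRST[S]={a,b,c}  FIRST[A]={a}  FIRST[B]={a,b}  FIRST[C]={a,b,c}
pass 3:
  A via A→B: +{b}
  B via B→C: +{c}
  FIRST[S]={a,b,c}  FIRST[A]={a,b}  FIRST[B]={a,b,c}  FIRST[C]={a,b,c}
pass 4:
  A via A→B: +{c}
  FIRST[S]={a,b,c}  FIRST[A]={a,b,c}  FIRST[B]={a,b,c}  FIRST[C]={a,b,c}
pass 5: (stable)
  FIRST[S]={a,b,c}  FIRST[A]={a,b,c}  FIRST[B]={a,b,c}  FIRST[C]={a,b,c}

FIRST(C) = ["a", "b", "c"]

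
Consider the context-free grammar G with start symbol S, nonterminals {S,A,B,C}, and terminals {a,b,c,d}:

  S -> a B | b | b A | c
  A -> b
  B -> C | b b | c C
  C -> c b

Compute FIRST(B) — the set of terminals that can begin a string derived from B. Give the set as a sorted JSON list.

Compute FIRST by fixpoint:
iter 1:
  A via A→b: +{b}
  B via B→b b: +{b}
  B via B→c C: +{c}
  C via C→c b: +{c}
  S via S→a B: +{a}
  S via S→b: +{b}
  S via S→c: +{c}
  FIRST[S]={a,b,c}  FIRST[A]={b}  FIRST[B]={b,c}  FIRST[C]={c}
iter 2: done
  FIRST[S]={a,b,c}  FIRST[A]={b}  FIRST[B]={b,c}  FIRST[C]={c}

FIRST(B) = ["b", "c"]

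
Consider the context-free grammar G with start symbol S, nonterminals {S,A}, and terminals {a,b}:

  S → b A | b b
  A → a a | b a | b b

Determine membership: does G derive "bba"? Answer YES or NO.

CNF form of G:
  S -> T1 A | T1 T1
  A -> T0 T0 | T1 T0 | T1 T1
  T0 -> a
  T1 -> b

Fill CYK table bottom-up:
  cell(0,0) b: {T1}  orig:{}
  cell(1,1) b: {T1}  orig:{}
  cell(2,2) a: {T0}  orig:{}
  cell(0,1) bb: {A,S}
  cell(1,2) ba: {A}
  cell(0,2) bba: {S}

S ∈ T[0,2] ⇒ YES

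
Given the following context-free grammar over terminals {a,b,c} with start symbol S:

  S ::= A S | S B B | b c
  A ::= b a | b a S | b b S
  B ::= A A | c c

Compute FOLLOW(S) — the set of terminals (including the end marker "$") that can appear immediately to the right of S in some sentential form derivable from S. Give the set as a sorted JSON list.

FIRST iteration:
round 1:
  A via A→b a: +{b}
  B via B→A A: +{b}
  B via B→c c: +{c}
  S via S→A S: +{b}
  FIRST(S)={b}  FIRST(A)={b}  FIRST(B)={b,c}
round 2: — fixpoint
  FIRST(S)={b}  FIRST(A)={b}  FIRST(B)={b,c}

FOLLOW iteration:
initialize: $ ∈ FOLLOW(S)
round 1:
  B→A A: FOLLOW(A) ⊇ FIRST(A) = {b}; new: +{b}
  S→S B B: FOLLOW(S) ⊇ FIRST(B) = {b,c}; new: +{b,c}
  S→S B B: FOLLOW(B) ⊇ FIRST(B) = {b,c}; new: +{b,c}
  S→S B B: FOLLOW(B) ⊇ FOLLOW(S) ⊇ {$,b,c}; new: +{$}
  S: {$,b,c}  A: {b}  B: {$,b,c}
round 2:
  B→A A: FOLLOW(A) ⊇ FOLLOW(B) ⊇ {$,b,c}; new: +{$,c}
  S: {$,b,c}  A: {$,b,c}  B: {$,b,c}
round 3: done
  S: {$,b,c}  A: {$,b,c}  B: {$,b,c}

FOLLOW(S) = ["$", "b", "c"]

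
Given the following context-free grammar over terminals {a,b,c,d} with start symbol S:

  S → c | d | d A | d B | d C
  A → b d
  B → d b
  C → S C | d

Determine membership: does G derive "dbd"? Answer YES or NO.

CNF form of G:
  S -> T1 A | T1 B | T1 C | c | d
  A -> T0 T1
  B -> T1 T0
  C -> S C | d
  T0 -> b
  T1 -> d

CYK fill:
  T[0,0] 'd' = {C,S,T1}  orig:{C,S}
  T[1,1] 'b' = {T0}  orig:{}
  T[2,2] 'd' = {C,S,T1}  orig:{C,S}
  T[0,1] 'db' = {B}
  T[1,2] 'bd' = {A}
  T[0,2] 'dbd' = {S}

S ∈ T[0,2] ⇒ YES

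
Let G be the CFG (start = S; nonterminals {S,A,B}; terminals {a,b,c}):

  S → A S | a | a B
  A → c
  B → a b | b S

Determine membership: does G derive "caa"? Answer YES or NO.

Convert to CNF:
  S -> A S | T0 B | a
  A -> c
  B -> T0 T1 | T1 S
  T0 -> a
  T1 -> b

CYK table (by increasing span):
  T[0,0] 'c' = {A}
  T[1,1] 'a' = {S,T0}  orig:{S}
  T[2,2] 'a' = {S,T0}  orig:{S}
  T[0,1] 'ca' = {S}
  T[1,2] 'aa' = ∅
  T[0,2] 'caa' = ∅

S ∉ T[0,2] ⇒ NO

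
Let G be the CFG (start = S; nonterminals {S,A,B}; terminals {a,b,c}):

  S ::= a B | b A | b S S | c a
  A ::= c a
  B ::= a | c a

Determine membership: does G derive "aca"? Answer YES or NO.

Convert to CNF:
  S -> T0 T1 | T1 B | T2 A | T2 X3
  A -> T0 T1
  B -> T0 T1 | a
  T0 -> c
  T1 -> a
  T2 -> b
  X3 -> S S

CYK table (by increasing span):
  cell(0,0) a: {B,T1}  orig:{B}
  cell(1,1) c: {T0}  orig:{}
  cell(2,2) a: {B,T1}  orig:{B}
  cell(0,1) ac: ∅
  cell(1,2) ca: {A,B,S}
  cell(0,2) aca: {S}

S ∈ T[0,2] ⇒ YES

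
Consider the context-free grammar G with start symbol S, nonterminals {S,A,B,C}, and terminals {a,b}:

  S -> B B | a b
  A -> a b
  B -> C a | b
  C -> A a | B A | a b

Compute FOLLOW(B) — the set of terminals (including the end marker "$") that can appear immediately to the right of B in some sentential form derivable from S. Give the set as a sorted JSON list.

FIRST iteration:
round 1:
  A via A→a b: +{a}
  B via B→b: +{b}
  C via C→A a: +{a}
  C via C→B A: +{b}
  S via S→B B: +{b}
  S via S→a b: +{a}
  S: {a,b}  A: {a}  B: {b}  C: {a,b}
round 2:
  B via B→C a: +{a}
  S: {a,b}  A: {a}  B: {a,b}  C: {a,b}
round 3: — fixpoint
  S: {a,b}  A: {a}  B: {a,b}  C: {a,b}

Compute FOLLOW by fixpoint:
initialize: $ ∈ FOLLOW(S)
pass 1:
  B→C a: FOLLOW(C) ⊇ FIRST(a) = {a}; new: +{a}
  C→A a: FOLLOW(A) ⊇ FIRST(a) = {a}; new: +{a}
  C→B A: FOLLOW(B) ⊇ FIRST(A) = {a}; new: +{a}
  S→B B: FOLLOW(B) ⊇ FIRST(B) = {a,b}; new: +{b}
  S→B B: FOLLOW(B) ⊇ FOLLOW(S) ⊇ {$}; new: +{$}
  FOLLOW[S]={$}  FOLLOW[A]={a}  FOLLOW[B]={$,a,b}  FOLLOW[C]={a}
pass 2: (stable)
  FOLLOW[S]={$}  FOLLOW[A]={a}  FOLLOW[B]={$,a,b}  FOLLOW[C]={a}

FOLLOW(B) = ["$", "a", "b"]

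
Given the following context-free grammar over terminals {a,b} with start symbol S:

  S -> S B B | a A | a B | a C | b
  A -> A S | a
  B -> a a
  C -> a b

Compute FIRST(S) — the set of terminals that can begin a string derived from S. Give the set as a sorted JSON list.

Compute FIRST by fixpoint:
iter 1:
  A via A→a: +{a}
  B via B→a a: +{a}
  C via C→a b: +{a}
  S via S→a A: +{a}
  S via S→b: +{b}
  S: {a,b}  A: {a}  B: {a}  C: {a}
iter 2: done
  S: {a,b}  A: {a}  B: {a}  C: {a}

FIRST(S) = ["a", "b"]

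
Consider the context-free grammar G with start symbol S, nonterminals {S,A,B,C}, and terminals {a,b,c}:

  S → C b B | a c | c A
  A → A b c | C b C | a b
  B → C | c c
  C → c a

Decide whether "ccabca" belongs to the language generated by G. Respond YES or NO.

CNF form of G:
  S -> C X5 | T1 A | T2 T1
  A -> A X3 | C X4 | T2 T0
  B -> T1 T1 | T1 T2
  C -> T1 T2
  T0 -> b
  T1 -> c
  T2 -> a
  X3 -> T0 T1
  X4 -> T0 C
  X5 -> T0 B

CYK fill:
  cell(0,0) c: {T1}  orig:{}
  cell(1,1) c: {T1}  orig:{}
  cell(2,2) a: {T2}  orig:{}
  cell(3,3) b: {T0}  orig:{}
  cell(4,4) c: {T1}  orig:{}
  cell(5,5) a: {T2}  orig:{}
  cell(0,1) cc: {B}
  cell(1,2) ca: {B,C}
  cell(2,3) ab: {A}
  cell(3,4) bc: {X3}  orig:{}
  cell(4,5) ca: {B,C}
  cell(0,2) cca: ∅
  cell(1,3) cab: {S}
  cell(2,4) abc: ∅
  cell(3,5) bca: {X4,X5}  orig:{}
  cell(0,3) ccab: ∅
  cell(1,4) cabc: ∅
  cell(2,5) abca: ∅
  cell(0,4) ccabc: ∅
  cell(1,5) cabca: {A,S}
  cell(0,5) ccabca: {S}

S ∈ T[0,5] ⇒ YES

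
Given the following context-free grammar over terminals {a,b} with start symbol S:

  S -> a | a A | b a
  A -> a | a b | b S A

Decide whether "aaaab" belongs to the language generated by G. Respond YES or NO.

Convert to CNF:
  S -> T0 A | T1 T0 | a
  A -> T0 T1 | T1 X2 | a
  T0 -> a
  T1 -> b
  X2 -> S A

CYK table (by increasing span):
  cell(0,0) a: {A,S,T0}  orig:{A,S}
  cell(1,1) a: {A,S,T0}  orig:{A,S}
  cell(2,2) a: {A,S,T0}  orig:{A,S}
  cell(3,3) a: {A,S,T0}  orig:{A,S}
  cell(4,4) b: {T1}  orig:{}
  cell(0,1) aa: {S,X2}  orig:{S}
  cell(1,2) aa: {S,X2}  orig:{S}
  cell(2,3) aa: {S,X2}  orig:{S}
  cell(3,4) ab: {A}
  cell(0,2) aaa: {X2}  orig:{}
  cell(1,3) aaa: {X2}  orig:{}
  cell(2,4) aab: {S,X2}  orig:{S}
  cell(0,3) aaaa: ∅
  cell(1,4) aaab: {X2}  orig:{}
  cell(0,4) aaaab: ∅

S ∉ T[0,4] ⇒ NO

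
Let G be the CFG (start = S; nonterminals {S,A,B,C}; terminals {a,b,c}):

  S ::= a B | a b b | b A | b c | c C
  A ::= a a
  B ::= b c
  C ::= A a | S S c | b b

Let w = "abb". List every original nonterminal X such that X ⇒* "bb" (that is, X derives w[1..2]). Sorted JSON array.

Convert to CNF:
  S -> T0 B | T0 X4 | T1 A | T1 T2 | T2 C
  A -> T0 T0
  B -> T1 T2
  C -> A T0 | S X3 | T1 T1
  T0 -> a
  T1 -> b
  T2 -> c
  X3 -> S T2
  X4 -> T1 T1

CYK table (by increasing span), restricted to cells inside w[1..2]:
  T[1,1] 'b' = {T1}  orig:{}
  T[2,2] 'b' = {T1}  orig:{}
  T[1,2] 'bb' = {C,X4}  orig:{C}

Original NTs in T[1,2] deriving "bb": ["C"]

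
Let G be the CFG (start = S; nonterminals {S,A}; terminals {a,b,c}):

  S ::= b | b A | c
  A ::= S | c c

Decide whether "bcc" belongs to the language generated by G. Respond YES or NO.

CNF form of G:
  S -> T0 A | b | c
  A -> T0 A | T1 T1 | b | c
  T0 -> b
  T1 -> c

CYK table (by increasing span):
  cell(0,0) b: {A,S,T0}  orig:{A,S}
  cell(1,1) c: {A,S,T1}  orig:{A,S}
  cell(2,2) c: {A,S,T1}  orig:{A,S}
  cell(0,1) bc: {A,S}
  cell(1,2) cc: {A}
  cell(0,2) bcc: {A,S}

S ∈ T[0,2] ⇒ YES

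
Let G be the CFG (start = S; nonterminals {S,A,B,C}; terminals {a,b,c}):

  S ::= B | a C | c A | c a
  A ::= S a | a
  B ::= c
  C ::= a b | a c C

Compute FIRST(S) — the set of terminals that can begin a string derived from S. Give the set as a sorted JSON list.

FIRST sets, iterate to fixpoint:
iter 1:
  A via A→a: +{a}
  B via B→c: +{c}
  C via C→a b: +{a}
  S via S→B: +{c}
  S via S→a C: +{a}
  S: {a,c}  A: {a}  B: {c}  C: {a}
iter 2:
  A via A→S a: +{c}
  S: {a,c}  A: {a,c}  B: {c}  C: {a}
iter 3: done
  S: {a,c}  A: {a,c}  B: {c}  C: {a}

FIRST(S) = ["a", "c"]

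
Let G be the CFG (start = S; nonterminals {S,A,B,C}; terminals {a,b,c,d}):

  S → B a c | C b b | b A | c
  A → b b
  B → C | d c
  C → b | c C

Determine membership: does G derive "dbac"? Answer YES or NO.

CNF form of G:
  S -> B X4 | C X5 | T0 A | c
  A -> T0 T0
  B -> T1 C | T2 T1 | b
  C -> T1 C | b
  T0 -> b
  T1 -> c
  T2 -> d
  T3 -> a
  X4 -> T3 T1
  X5 -> T0 T0

CYK fill:
  [0..0]={T2}  "d"  orig:{}
  [1..1]={B,C,T0}  "b"  orig:{B,C}
  [2..2]={T3}  "a"  orig:{}
  [3..3]={S,T1}  "c"  orig:{S}
  [0..1]=∅  "db"
  [1..2]=∅  "ba"
  [2..3]={X4}  "ac"  orig:{}
  [0..2]=∅  "dba"
  [1..3]={S}  "bac"
  [0..3]=∅  "dbac"

S ∉ T[0,3] ⇒ NO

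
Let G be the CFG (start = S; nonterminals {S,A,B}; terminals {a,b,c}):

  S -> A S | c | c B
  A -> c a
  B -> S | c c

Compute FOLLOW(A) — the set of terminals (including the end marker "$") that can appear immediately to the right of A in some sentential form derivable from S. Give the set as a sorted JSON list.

FIRST iteration:
pass 1:
  A via A→c a: +{c}
  B via B→c c: +{c}
  S via S→A S: +{c}
  FIRST[S]={c}  FIRST[A]={c}  FIRST[B]={c}
pass 2: (stable)
  FIRST[S]={c}  FIRST[A]={c}  FIRST[B]={c}

FOLLOW sets:
FOLLOW(S) := {$}
iter 1:
  S→A S: FOLLOW(A) ⊇ FIRST(S) = {c}; new: +{c}
  S→c B: FOLLOW(B) ⊇ FOLLOW(S) ⊇ {$}; new: +{$}
  S: {$}  A: {c}  B: {$}
iter 2: — fixpoint
  S: {$}  A: {c}  B: {$}

FOLLOW(A) = ["c"]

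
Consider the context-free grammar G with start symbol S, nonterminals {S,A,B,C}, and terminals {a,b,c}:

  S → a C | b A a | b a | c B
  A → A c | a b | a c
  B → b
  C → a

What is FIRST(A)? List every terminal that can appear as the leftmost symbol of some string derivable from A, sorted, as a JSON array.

FIRST iteration:
[1]
  A via A→a b: +{a}
  B via B→b: +{b}
  C via C→a: +{a}
  S via S→a C: +{a}
  S via S→b A a: +{b}
  S via S→c B: +{c}
  FIRST[S]={a,b,c}  FIRST[A]={a}  FIRST[B]={b}  FIRST[C]={a}
[2] (no change)
  FIRST[S]={a,b,c}  FIRST[A]={a}  FIRST[B]={b}  FIRST[C]={a}

FIRST(A) = ["a"]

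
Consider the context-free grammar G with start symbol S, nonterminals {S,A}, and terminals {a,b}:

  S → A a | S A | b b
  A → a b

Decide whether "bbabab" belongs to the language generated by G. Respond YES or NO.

CNF form of G:
  S -> A T0 | S A | T1 T1
  A -> T0 T1
  T0 -> a
  T1 -> b

Fill CYK table bottom-up:
  [0..0]={T1}  "b"  orig:{}
  [1..1]={T1}  "b"  orig:{}
  [2..2]={T0}  "a"  orig:{}
  [3..3]={T1}  "b"  orig:{}
  [4..4]={T0}  "a"  orig:{}
  [5..5]={T1}  "b"  orig:{}
  [0..1]={S}  "bb"
  [1..2]=∅  "ba"
  [2..3]={A}  "ab"
  [3..4]=∅  "ba"
  [4..5]={A}  "ab"
  [0..2]=∅  "bba"
  [1..3]=∅  "bab"
  [2..4]={S}  "aba"
  [3..5]=∅  "bab"
  [0..3]={S}  "bbab"
  [1..4]=∅  "baba"
  [2..5]=∅  "abab"
  [0..4]=∅  "bbaba"
  [1..5]=∅  "babab"
  [0..5]={S}  "bbabab"

S ∈ T[0,5] ⇒ YES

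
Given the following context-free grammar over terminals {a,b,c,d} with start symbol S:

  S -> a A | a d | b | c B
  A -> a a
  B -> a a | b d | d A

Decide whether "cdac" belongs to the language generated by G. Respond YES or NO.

Convert to CNF:
  S -> T0 A | T0 T2 | T3 B | b
  A -> T0 T0
  B -> T0 T0 | T1 T2 | T2 A
  T0 -> a
  T1 -> b
  T2 -> d
  T3 -> c

CYK table (by increasing span):
  cell(0,0) c: {T3}  orig:{}
  cell(1,1) d: {T2}  orig:{}
  cell(2,2) a: {T0}  orig:{}
  cell(3,3) c: {T3}  orig:{}
  cell(0,1) cd: ∅
  cell(1,2) da: ∅
  cell(2,3) ac: ∅
  cell(0,2) cda: ∅
  cell(1,3) dac: ∅
  cell(0,3) cdac: ∅

S ∉ T[0,3] ⇒ NO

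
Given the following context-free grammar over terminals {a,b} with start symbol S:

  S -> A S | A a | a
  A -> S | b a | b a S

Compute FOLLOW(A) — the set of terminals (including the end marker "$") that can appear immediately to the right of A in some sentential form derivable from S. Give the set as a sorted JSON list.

FIRST iteration:
pass 1:
  A via A→b a: +{b}
  S via S→A S: +{b}
  S via S→a: +{a}
  S: {a,b}  A: {b}
pass 2:
  A via A→S: +{a}
  S: {a,b}  A: {a,b}
pass 3: done
  S: {a,b}  A: {a,b}

Compute FOLLOW by fixpoint:
initialize: $ ∈ FOLLOW(S)
iter 1:
  S→A S: FOLLOW(A) ⊇ FIRST(S) = {a,b}; new: +{a,b}
  S: {$}  A: {a,b}
iter 2:
  A→S: FOLLOW(S) ⊇ FOLLOW(A) ⊇ {a,b}; new: +{a,b}
  S: {$,a,b}  A: {a,b}
iter 3: done
  S: {$,a,b}  A: {a,b}

FOLLOW(A) = ["a", "b"]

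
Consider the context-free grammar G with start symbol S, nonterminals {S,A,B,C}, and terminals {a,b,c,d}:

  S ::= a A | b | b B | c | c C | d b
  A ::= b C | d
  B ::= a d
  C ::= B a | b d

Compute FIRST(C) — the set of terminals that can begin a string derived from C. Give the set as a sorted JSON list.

Compute FIRST by fixpoint:
iter 1:
  A via A→b C: +{b}
  A via A→d: +{d}
  B via B→a d: +{a}
  C via C→B a: +{a}
  C via C→b d: +{b}
  S via S→a A: +{a}
  S via S→b: +{b}
  S via S→c: +{c}
  S via S→d b: +{d}
  FIRST[S]={a,b,c,d}  FIRST[A]={b,d}  FIRST[B]={a}  FIRST[C]={a,b}
iter 2: — fixpoint
  FIRST[S]={a,b,c,d}  FIRST[A]={b,d}  FIRST[B]={a}  FIRST[C]={a,b}

FIRST(C) = ["a", "b"]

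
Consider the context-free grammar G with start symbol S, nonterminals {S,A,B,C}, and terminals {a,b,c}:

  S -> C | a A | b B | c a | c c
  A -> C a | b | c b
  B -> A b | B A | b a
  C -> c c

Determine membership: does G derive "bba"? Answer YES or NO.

CNF form of G:
  S -> T0 A | T1 T0 | T1 T1 | T2 B
  A -> C T0 | T1 T2 | b
  B -> A T2 | B A | T2 T0
  C -> T1 T1
  T0 -> a
  T1 -> c
  T2 -> b

CYK table (by increasing span):
  [0..0]={A,T2}  "b"  orig:{A}
  [1..1]={A,T2}  "b"  orig:{A}
  [2..2]={T0}  "a"  orig:{}
  [0..1]={B}  "bb"
  [1..2]={B}  "ba"
  [0..2]={S}  "bba"

S ∈ T[0,2] ⇒ YES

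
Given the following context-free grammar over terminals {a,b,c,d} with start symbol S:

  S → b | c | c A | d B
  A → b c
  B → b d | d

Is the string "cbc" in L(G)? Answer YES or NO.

CNF form of G:
  S -> T1 A | T2 B | b | c
  A -> T0 T1
  B -> T0 T2 | d
  T0 -> b
  T1 -> c
  T2 -> d

CYK fill:
  [0..0]={S,T1}  "c"  orig:{S}
  [1..1]={S,T0}  "b"  orig:{S}
  [2..2]={S,T1}  "c"  orig:{S}
  [0..1]=∅  "cb"
  [1..2]={A}  "bc"
  [0..2]={S}  "cbc"

S ∈ T[0,2] ⇒ YES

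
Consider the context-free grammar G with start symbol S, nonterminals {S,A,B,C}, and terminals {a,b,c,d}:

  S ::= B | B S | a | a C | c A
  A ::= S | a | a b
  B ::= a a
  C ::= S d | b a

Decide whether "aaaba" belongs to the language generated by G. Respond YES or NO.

CNF form of G:
  S -> B S | T0 C | T0 T0 | T2 A | a
  A -> B S | T0 C | T0 T0 | T0 T1 | T2 A | a
  B -> T0 T0
  C -> S T3 | T1 T0
  T0 -> a
  T1 -> b
  T2 -> c
  T3 -> d

Fill CYK table bottom-up:
  cell(0,0) a: {A,S,T0}  orig:{A,S}
  cell(1,1) a: {A,S,T0}  orig:{A,S}
  cell(2,2) a: {A,S,T0}  orig:{A,S}
  cell(3,3) b: {T1}  orig:{}
  cell(4,4) a: {A,S,T0}  orig:{A,S}
  cell(0,1) aa: {A,B,S}
  cell(1,2) aa: {A,B,S}
  cell(2,3) ab: {A}
  cell(3,4) ba: {C}
  cell(0,2) aaa: {A,S}
  cell(1,3) aab: ∅
  cell(2,4) aba: {A,S}
  cell(0,3) aaab: ∅
  cell(1,4) aaba: ∅
  cell(0,4) aaaba: {A,S}

S ∈ T[0,4] ⇒ YES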